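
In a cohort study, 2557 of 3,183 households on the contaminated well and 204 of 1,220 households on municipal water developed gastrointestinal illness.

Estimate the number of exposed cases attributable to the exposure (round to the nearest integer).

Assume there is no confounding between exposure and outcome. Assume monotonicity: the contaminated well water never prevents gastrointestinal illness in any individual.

p₁ = P(outcome | exposed) = 2557/3183 = 0.80333
p₀ = P(outcome | unexposed) = 204/1220 = 0.16721
PN = (p₁ − p₀)/p₁ = (0.80333 − 0.16721) / 0.80333 ≈ 0.79185.
Attributable cases ≈ PN × (exposed cases) = 0.79185 × 2557 ≈ 2024.76.

about 2025 cases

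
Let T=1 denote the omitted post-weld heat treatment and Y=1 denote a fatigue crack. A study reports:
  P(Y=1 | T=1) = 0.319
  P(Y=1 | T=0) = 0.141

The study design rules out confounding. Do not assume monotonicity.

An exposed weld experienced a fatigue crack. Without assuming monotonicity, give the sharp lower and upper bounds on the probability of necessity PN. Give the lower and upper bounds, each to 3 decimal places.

0.558 ≤ PN ≤ 1.000

Let p₁ = 0.319, p₀ = 0.141.
Under exogeneity alone the bounds on PN are max{0,(p₁−p₀)/p₁} ≤ PN ≤ min{1,(1−p₀)/p₁}.
  lower = (p₁ − p₀)/p₁ = 0.178 / 0.319 ≈ 0.5580
  upper = min{1, (1 − p₀)/p₁} = 0.859 / 0.319 ≈ 2.6928 → capped at 1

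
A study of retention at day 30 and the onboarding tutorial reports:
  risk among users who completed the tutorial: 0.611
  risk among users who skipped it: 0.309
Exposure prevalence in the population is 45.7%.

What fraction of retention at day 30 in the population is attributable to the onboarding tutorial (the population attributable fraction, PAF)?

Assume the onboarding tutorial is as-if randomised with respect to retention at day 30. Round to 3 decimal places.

PAF ≈ 0.309

Let p₁ = 0.611, p₀ = 0.309.
Overall risk P(Y=1) = π·p₁ + (1−π)·p₀ = 0.457×0.611 + 0.543×0.309 = 0.44701.
Under exogeneity, PAF = [P(Y=1) − p₀] / P(Y=1).
PAF = (0.44701 − 0.309) / 0.44701 ≈ 0.3087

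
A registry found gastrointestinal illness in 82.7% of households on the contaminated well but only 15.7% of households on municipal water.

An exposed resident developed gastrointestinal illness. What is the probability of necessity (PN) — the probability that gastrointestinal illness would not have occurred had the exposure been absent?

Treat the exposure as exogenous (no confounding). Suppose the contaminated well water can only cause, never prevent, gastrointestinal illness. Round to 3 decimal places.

p₁ = 0.827, p₀ = 0.157.
Under exogeneity and monotonicity, PN = (p₁ − p₀) / p₁.
PN = (0.827 − 0.157) / 0.827 = 0.67 / 0.827 ≈ 0.8102

PN ≈ 0.810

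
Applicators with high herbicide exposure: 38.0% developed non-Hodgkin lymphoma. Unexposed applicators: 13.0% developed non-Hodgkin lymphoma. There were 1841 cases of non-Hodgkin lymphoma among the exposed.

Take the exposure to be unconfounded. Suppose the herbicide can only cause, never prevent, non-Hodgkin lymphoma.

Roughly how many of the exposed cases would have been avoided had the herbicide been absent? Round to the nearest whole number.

p₁ = 0.38, p₀ = 0.13.
PN = (p₁ − p₀)/p₁ = (0.38 − 0.13) / 0.38 ≈ 0.65789.
Attributable cases ≈ PN × (exposed cases) = 0.65789 × 1841 ≈ 1211.18.

about 1211 cases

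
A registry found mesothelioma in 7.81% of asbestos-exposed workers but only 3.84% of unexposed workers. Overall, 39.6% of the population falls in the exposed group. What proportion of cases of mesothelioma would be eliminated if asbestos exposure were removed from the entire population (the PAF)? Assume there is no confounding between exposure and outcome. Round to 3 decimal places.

p₁ = 0.0781, p₀ = 0.0384.
Overall risk P(Y=1) = π·p₁ + (1−π)·p₀ = 0.396×0.0781 + 0.604×0.0384 = 0.054121.
Under exogeneity, PAF = [P(Y=1) − p₀] / P(Y=1).
PAF = (0.054121 − 0.0384) / 0.054121 ≈ 0.2905

PAF ≈ 0.290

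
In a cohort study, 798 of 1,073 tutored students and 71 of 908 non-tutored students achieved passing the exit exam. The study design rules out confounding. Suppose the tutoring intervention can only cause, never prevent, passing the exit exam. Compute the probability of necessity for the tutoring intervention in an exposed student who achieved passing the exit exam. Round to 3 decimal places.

PN ≈ 0.895

p₁ = P(outcome | exposed) = 798/1073 = 0.74371
p₀ = P(outcome | unexposed) = 71/908 = 0.078194
Under exogeneity and monotonicity, PN = (p₁ − p₀) / p₁.
PN = (0.74371 − 0.078194) / 0.74371 = 0.66552 / 0.74371 ≈ 0.8949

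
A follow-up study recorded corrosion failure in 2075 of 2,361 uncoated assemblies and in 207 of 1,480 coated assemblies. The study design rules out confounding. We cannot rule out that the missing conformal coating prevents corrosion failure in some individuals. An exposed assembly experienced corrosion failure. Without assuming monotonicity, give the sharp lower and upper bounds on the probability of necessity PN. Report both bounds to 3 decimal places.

p₁ = P(outcome | exposed) = 2075/2361 = 0.87886
p₀ = P(outcome | unexposed) = 207/1480 = 0.13986
Under exogeneity alone the bounds on PN are max{0,(p₁−p₀)/p₁} ≤ PN ≤ min{1,(1−p₀)/p₁}.
  lower = (p₁ − p₀)/p₁ = 0.739 / 0.87886 ≈ 0.8409
  upper = min{1, (1 − p₀)/p₁} = 0.86014 / 0.87886 ≈ 0.9787

0.841 ≤ PN ≤ 0.979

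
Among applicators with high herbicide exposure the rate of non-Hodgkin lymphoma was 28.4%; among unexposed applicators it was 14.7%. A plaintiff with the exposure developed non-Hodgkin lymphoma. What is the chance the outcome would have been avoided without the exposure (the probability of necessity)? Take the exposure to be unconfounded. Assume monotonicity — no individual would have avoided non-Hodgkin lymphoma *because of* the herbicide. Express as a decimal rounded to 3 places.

p₁ = 0.284, p₀ = 0.147.
Under exogeneity and monotonicity, PN = (p₁ − p₀) / p₁.
PN = (0.284 − 0.147) / 0.284 = 0.137 / 0.284 ≈ 0.4824

PN ≈ 0.482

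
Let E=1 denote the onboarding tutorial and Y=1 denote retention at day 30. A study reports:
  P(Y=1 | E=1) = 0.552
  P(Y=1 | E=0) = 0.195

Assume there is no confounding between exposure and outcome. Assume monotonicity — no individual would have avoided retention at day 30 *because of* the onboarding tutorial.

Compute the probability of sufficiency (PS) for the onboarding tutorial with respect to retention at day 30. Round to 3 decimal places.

PS ≈ 0.443

Let p₁ = 0.552, p₀ = 0.195.
Under exogeneity and monotonicity, PS = (p₁ − p₀) / (1 − p₀).
PS = (0.552 − 0.195) / (1 − 0.195) = 0.357 / 0.805 ≈ 0.4435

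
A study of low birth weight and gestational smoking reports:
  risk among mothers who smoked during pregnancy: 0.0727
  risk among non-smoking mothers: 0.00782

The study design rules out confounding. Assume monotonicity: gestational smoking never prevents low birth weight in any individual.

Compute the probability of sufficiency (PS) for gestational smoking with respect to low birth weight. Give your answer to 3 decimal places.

PS ≈ 0.065

Let p₁ = 0.0727, p₀ = 0.00782.
Under exogeneity and monotonicity, PS = (p₁ − p₀) / (1 − p₀).
PS = (0.0727 − 0.00782) / (1 − 0.00782) = 0.06488 / 0.99218 ≈ 0.0654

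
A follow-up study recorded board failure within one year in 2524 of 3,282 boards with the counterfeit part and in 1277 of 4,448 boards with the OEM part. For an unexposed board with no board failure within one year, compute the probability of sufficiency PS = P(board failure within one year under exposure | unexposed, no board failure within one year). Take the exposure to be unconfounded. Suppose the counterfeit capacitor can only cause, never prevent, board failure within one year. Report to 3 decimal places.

PS ≈ 0.676

p₁ = P(outcome | exposed) = 2524/3282 = 0.76904
p₀ = P(outcome | unexposed) = 1277/4448 = 0.2871
Under exogeneity and monotonicity, PS = (p₁ − p₀) / (1 − p₀).
PS = (0.76904 − 0.2871) / (1 − 0.2871) = 0.48195 / 0.7129 ≈ 0.6760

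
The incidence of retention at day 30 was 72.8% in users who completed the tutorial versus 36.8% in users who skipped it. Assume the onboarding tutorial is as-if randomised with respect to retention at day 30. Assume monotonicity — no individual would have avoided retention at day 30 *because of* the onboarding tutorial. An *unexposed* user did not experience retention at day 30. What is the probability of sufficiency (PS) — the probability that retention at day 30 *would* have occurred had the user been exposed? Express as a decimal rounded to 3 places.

PS ≈ 0.570

p₁ = 0.728, p₀ = 0.368.
Under exogeneity and monotonicity, PS = (p₁ − p₀) / (1 − p₀).
PS = (0.728 − 0.368) / (1 − 0.368) = 0.36 / 0.632 ≈ 0.5696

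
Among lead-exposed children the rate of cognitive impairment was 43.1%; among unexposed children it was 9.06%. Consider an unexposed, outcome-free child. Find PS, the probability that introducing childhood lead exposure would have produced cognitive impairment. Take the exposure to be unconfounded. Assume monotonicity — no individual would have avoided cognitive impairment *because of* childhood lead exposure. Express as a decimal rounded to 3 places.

p₁ = 0.431, p₀ = 0.0906.
Under exogeneity and monotonicity, PS = (p₁ − p₀) / (1 − p₀).
PS = (0.431 − 0.0906) / (1 − 0.0906) = 0.3404 / 0.9094 ≈ 0.3743

PS ≈ 0.374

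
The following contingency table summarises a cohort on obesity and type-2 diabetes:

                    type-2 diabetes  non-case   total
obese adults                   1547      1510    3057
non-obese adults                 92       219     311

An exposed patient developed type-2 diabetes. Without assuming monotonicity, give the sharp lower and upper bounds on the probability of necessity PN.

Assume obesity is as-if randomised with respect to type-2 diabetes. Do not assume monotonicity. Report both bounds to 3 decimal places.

0.415 ≤ PN ≤ 1.000

p₁ = P(outcome | exposed) = 1547/3057 = 0.50605
p₀ = P(outcome | unexposed) = 92/311 = 0.29582
Under exogeneity alone the bounds on PN are max{0,(p₁−p₀)/p₁} ≤ PN ≤ min{1,(1−p₀)/p₁}.
  lower = (p₁ − p₀)/p₁ = 0.21023 / 0.50605 ≈ 0.4154
  upper = min{1, (1 − p₀)/p₁} = 0.70418 / 0.50605 ≈ 1.3915 → capped at 1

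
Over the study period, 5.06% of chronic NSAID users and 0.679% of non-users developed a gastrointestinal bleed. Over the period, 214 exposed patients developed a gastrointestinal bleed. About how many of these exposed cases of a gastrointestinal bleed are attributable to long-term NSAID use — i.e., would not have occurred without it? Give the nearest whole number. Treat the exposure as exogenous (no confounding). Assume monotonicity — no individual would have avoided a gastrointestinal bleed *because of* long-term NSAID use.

about 185 cases

p₁ = 0.0506, p₀ = 0.00679.
PN = (p₁ − p₀)/p₁ = (0.0506 − 0.00679) / 0.0506 ≈ 0.86581.
Attributable cases ≈ PN × (exposed cases) = 0.86581 × 214 ≈ 185.28.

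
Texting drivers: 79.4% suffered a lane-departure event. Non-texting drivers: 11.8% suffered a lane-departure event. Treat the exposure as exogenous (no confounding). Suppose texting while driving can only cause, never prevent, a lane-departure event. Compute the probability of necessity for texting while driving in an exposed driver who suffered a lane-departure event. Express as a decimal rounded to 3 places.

p₁ = 0.794, p₀ = 0.118.
Under exogeneity and monotonicity, PN = (p₁ − p₀) / p₁.
PN = (0.794 − 0.118) / 0.794 = 0.676 / 0.794 ≈ 0.8514

PN ≈ 0.851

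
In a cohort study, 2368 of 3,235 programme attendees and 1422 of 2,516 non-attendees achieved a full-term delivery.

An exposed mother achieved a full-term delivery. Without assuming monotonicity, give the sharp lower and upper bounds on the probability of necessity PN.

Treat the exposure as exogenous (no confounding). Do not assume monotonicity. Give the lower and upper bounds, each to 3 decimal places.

0.228 ≤ PN ≤ 0.594

p₁ = P(outcome | exposed) = 2368/3235 = 0.73199
p₀ = P(outcome | unexposed) = 1422/2516 = 0.56518
Under exogeneity alone the bounds on PN are max{0,(p₁−p₀)/p₁} ≤ PN ≤ min{1,(1−p₀)/p₁}.
  lower = (p₁ − p₀)/p₁ = 0.16681 / 0.73199 ≈ 0.2279
  upper = min{1, (1 − p₀)/p₁} = 0.43482 / 0.73199 ≈ 0.5940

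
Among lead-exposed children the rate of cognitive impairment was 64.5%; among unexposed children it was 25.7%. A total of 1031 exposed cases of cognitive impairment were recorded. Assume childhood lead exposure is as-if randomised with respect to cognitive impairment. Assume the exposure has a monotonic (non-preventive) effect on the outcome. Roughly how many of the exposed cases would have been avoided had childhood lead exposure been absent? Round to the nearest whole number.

about 620 cases

p₁ = 0.645, p₀ = 0.257.
PN = (p₁ − p₀)/p₁ = (0.645 − 0.257) / 0.645 ≈ 0.60155.
Attributable cases ≈ PN × (exposed cases) = 0.60155 × 1031 ≈ 620.20.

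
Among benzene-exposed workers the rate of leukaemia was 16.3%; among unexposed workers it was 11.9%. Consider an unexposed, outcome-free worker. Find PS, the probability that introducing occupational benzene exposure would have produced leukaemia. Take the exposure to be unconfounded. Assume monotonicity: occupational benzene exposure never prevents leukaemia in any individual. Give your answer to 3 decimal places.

p₁ = 0.163, p₀ = 0.119.
Under exogeneity and monotonicity, PS = (p₁ − p₀) / (1 − p₀).
PS = (0.163 − 0.119) / (1 − 0.119) = 0.044 / 0.881 ≈ 0.0499

PS ≈ 0.050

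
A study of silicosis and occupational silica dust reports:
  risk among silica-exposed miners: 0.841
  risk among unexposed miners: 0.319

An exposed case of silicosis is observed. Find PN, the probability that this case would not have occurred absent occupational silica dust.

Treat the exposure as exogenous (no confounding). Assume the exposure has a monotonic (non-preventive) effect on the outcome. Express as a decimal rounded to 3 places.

PN ≈ 0.621

Let p₁ = 0.841, p₀ = 0.319.
Under exogeneity and monotonicity, PN = (p₁ − p₀) / p₁.
PN = (0.841 − 0.319) / 0.841 = 0.522 / 0.841 ≈ 0.6207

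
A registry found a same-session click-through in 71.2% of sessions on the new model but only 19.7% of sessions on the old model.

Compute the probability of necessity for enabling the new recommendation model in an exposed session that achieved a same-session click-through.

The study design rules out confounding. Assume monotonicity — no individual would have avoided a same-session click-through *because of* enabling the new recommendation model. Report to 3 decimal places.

PN ≈ 0.723

p₁ = 0.712, p₀ = 0.197.
Under exogeneity and monotonicity, PN = (p₁ − p₀) / p₁.
PN = (0.712 − 0.197) / 0.712 = 0.515 / 0.712 ≈ 0.7233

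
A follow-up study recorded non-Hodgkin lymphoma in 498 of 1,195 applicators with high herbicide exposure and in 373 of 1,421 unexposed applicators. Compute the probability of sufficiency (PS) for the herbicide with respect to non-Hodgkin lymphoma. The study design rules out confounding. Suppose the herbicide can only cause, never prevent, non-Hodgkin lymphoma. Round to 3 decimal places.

PS ≈ 0.209

p₁ = P(outcome | exposed) = 498/1195 = 0.41674
p₀ = P(outcome | unexposed) = 373/1421 = 0.26249
Under exogeneity and monotonicity, PS = (p₁ − p₀) / (1 − p₀).
PS = (0.41674 − 0.26249) / (1 − 0.26249) = 0.15425 / 0.73751 ≈ 0.2091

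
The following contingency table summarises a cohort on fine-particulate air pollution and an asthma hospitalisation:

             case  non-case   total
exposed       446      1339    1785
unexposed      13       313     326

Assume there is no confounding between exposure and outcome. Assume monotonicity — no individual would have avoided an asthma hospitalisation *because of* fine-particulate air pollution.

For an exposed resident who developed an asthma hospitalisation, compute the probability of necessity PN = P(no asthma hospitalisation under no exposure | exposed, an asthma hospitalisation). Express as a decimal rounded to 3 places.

p₁ = P(outcome | exposed) = 446/1785 = 0.24986
p₀ = P(outcome | unexposed) = 13/326 = 0.039877
Under exogeneity and monotonicity, PN = (p₁ − p₀)/p₁.
PN = (0.24986 − 0.039877) / 0.24986 ≈ 0.8404

PN ≈ 0.840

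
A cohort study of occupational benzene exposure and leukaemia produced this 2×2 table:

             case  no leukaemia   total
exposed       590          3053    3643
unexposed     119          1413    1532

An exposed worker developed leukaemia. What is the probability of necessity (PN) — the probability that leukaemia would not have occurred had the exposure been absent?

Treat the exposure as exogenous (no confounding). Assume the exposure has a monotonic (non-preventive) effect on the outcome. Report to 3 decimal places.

PN ≈ 0.520

p₁ = P(outcome | exposed) = 590/3643 = 0.16195
p₀ = P(outcome | unexposed) = 119/1532 = 0.077676
Under exogeneity and monotonicity, PN = (p₁ − p₀) / p₁.
PN = (0.16195 − 0.077676) / 0.16195 = 0.084278 / 0.16195 ≈ 0.5204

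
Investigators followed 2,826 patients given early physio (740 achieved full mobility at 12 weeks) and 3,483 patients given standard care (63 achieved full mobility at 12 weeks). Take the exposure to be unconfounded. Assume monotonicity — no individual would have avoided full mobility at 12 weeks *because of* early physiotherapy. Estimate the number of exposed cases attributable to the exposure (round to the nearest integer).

p₁ = P(outcome | exposed) = 740/2826 = 0.26185
p₀ = P(outcome | unexposed) = 63/3483 = 0.018088
PN = (p₁ − p₀)/p₁ = (0.26185 − 0.018088) / 0.26185 ≈ 0.93092.
Attributable cases ≈ PN × (exposed cases) = 0.93092 × 740 ≈ 688.88.

about 689 cases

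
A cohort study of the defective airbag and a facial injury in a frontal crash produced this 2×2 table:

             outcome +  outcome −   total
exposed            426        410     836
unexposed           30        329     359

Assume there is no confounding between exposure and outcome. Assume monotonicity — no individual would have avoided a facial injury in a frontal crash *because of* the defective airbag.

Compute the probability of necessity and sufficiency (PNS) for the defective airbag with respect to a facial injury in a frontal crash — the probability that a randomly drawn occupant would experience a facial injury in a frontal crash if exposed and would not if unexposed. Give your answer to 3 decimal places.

p₁ = P(outcome | exposed) = 426/836 = 0.50957
p₀ = P(outcome | unexposed) = 30/359 = 0.083565
Under exogeneity and monotonicity, PNS = p₁ − p₀.
PNS = 0.50957 − 0.083565 = 0.426

PNS ≈ 0.426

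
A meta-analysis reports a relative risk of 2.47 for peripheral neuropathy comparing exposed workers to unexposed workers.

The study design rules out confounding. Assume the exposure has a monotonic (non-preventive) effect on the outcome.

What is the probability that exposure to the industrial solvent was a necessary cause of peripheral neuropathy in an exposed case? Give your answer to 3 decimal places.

PN ≈ 0.595

Under exogeneity and monotonicity, PN = (RR − 1) / RR = 1 − 1/RR.
PN = (2.47 − 1) / 2.47 = 1.47 / 2.47 ≈ 0.5951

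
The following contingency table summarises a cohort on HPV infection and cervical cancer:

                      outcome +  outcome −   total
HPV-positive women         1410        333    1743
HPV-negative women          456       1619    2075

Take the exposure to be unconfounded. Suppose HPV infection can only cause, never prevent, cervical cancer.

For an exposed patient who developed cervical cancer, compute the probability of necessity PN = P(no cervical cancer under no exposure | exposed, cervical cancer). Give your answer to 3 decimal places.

PN ≈ 0.728

p₁ = P(outcome | exposed) = 1410/1743 = 0.80895
p₀ = P(outcome | unexposed) = 456/2075 = 0.21976
Under exogeneity and monotonicity, PN = (p₁ − p₀)/p₁.
PN = (0.80895 − 0.21976) / 0.80895 ≈ 0.7283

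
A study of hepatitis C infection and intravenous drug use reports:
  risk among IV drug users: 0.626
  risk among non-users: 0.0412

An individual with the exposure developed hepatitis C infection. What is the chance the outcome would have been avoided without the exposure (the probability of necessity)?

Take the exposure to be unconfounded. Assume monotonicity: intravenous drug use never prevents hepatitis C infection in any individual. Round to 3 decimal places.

PN ≈ 0.934

Let p₁ = 0.626, p₀ = 0.0412.
Under exogeneity and monotonicity, PN = (p₁ − p₀) / p₁.
PN = (0.626 − 0.0412) / 0.626 = 0.5848 / 0.626 ≈ 0.9342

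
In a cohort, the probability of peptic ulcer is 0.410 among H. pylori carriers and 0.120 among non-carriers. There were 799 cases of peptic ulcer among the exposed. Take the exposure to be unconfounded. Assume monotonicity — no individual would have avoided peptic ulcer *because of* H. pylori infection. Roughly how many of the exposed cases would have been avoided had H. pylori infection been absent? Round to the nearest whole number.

about 565 cases

Let p₁ = 0.41, p₀ = 0.12.
PN = (p₁ − p₀)/p₁ = (0.41 − 0.12) / 0.41 ≈ 0.70732.
Attributable cases ≈ PN × (exposed cases) = 0.70732 × 799 ≈ 565.15.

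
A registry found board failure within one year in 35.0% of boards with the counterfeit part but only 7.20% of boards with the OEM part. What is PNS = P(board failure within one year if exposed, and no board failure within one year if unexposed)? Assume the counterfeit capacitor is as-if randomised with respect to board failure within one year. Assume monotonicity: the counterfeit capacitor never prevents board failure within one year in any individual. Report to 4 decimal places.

p₁ = 0.35, p₀ = 0.072.
Under exogeneity and monotonicity, PNS = p₁ − p₀.
PNS = 0.35 − 0.072 = 0.278

PNS ≈ 0.2780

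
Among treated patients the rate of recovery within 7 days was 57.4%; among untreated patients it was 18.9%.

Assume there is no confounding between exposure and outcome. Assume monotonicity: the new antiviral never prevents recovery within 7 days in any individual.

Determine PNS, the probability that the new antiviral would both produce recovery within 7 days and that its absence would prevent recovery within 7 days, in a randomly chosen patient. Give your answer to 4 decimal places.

p₁ = 0.574, p₀ = 0.189.
Under exogeneity and monotonicity, PNS = p₁ − p₀.
PNS = 0.574 − 0.189 = 0.385

PNS ≈ 0.3850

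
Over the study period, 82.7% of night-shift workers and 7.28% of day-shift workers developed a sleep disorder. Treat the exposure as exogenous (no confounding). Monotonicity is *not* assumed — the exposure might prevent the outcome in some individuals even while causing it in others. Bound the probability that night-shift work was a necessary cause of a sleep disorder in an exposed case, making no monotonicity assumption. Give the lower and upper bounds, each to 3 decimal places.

p₁ = 0.827, p₀ = 0.0728.
Under exogeneity alone the bounds on PN are max{0,(p₁−p₀)/p₁} ≤ PN ≤ min{1,(1−p₀)/p₁}.
  lower = (p₁ − p₀)/p₁ = 0.7542 / 0.827 ≈ 0.9120
  upper = min{1, (1 − p₀)/p₁} = 0.9272 / 0.827 ≈ 1.1212 → capped at 1

0.912 ≤ PN ≤ 1.000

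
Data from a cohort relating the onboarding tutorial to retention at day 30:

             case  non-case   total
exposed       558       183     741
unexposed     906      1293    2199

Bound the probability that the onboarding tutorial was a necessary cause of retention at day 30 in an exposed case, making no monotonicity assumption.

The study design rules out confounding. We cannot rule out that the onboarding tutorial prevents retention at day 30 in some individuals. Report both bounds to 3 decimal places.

0.453 ≤ PN ≤ 0.781

p₁ = P(outcome | exposed) = 558/741 = 0.75304
p₀ = P(outcome | unexposed) = 906/2199 = 0.41201
Under exogeneity alone the bounds on PN are max{0,(p₁−p₀)/p₁} ≤ PN ≤ min{1,(1−p₀)/p₁}.
  lower = (p₁ − p₀)/p₁ = 0.34103 / 0.75304 ≈ 0.4529
  upper = min{1, (1 − p₀)/p₁} = 0.58799 / 0.75304 ≈ 0.7808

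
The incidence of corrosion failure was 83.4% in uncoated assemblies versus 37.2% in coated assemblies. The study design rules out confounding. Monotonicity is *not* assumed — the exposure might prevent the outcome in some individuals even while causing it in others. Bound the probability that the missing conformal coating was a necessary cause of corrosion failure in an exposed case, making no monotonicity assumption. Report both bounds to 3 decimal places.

0.554 ≤ PN ≤ 0.753

p₁ = 0.834, p₀ = 0.372.
Under exogeneity alone the bounds on PN are max{0,(p₁−p₀)/p₁} ≤ PN ≤ min{1,(1−p₀)/p₁}.
  lower = (p₁ − p₀)/p₁ = 0.462 / 0.834 ≈ 0.5540
  upper = min{1, (1 − p₀)/p₁} = 0.628 / 0.834 ≈ 0.7530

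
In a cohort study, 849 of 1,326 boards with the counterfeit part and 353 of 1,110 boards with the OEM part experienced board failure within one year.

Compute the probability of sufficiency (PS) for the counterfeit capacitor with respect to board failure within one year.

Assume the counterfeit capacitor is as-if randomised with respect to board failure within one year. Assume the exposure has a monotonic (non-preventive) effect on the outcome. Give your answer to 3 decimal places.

PS ≈ 0.473

p₁ = P(outcome | exposed) = 849/1326 = 0.64027
p₀ = P(outcome | unexposed) = 353/1110 = 0.31802
Under exogeneity and monotonicity, PS = (p₁ − p₀) / (1 − p₀).
PS = (0.64027 − 0.31802) / (1 − 0.31802) = 0.32225 / 0.68198 ≈ 0.4725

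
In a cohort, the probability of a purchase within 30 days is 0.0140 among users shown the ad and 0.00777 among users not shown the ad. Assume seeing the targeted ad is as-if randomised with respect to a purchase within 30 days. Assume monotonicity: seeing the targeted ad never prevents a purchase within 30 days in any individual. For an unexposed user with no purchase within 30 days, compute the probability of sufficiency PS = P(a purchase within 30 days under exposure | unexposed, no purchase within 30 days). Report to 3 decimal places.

Let p₁ = 0.014, p₀ = 0.00777.
Under exogeneity and monotonicity, PS = (p₁ − p₀) / (1 − p₀).
PS = (0.014 − 0.00777) / (1 − 0.00777) = 0.00623 / 0.99223 ≈ 0.0063

PS ≈ 0.006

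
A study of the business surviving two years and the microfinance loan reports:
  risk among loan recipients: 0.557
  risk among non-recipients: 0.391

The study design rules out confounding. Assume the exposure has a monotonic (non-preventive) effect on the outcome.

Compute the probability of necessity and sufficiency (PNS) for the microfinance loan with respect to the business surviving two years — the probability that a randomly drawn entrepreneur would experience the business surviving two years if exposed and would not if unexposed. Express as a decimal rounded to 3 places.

Let p₁ = 0.557, p₀ = 0.391.
Under exogeneity and monotonicity, PNS = p₁ − p₀.
PNS = 0.557 − 0.391 = 0.166

PNS ≈ 0.166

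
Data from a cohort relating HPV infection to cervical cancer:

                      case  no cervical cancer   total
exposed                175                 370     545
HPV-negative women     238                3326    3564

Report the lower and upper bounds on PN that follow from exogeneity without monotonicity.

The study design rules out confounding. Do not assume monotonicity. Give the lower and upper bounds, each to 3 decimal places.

p₁ = P(outcome | exposed) = 175/545 = 0.3211
p₀ = P(outcome | unexposed) = 238/3564 = 0.066779
Under exogeneity alone the bounds on PN are max{0,(p₁−p₀)/p₁} ≤ PN ≤ min{1,(1−p₀)/p₁}.
  lower = (p₁ − p₀)/p₁ = 0.25432 / 0.3211 ≈ 0.7920
  upper = min{1, (1 − p₀)/p₁} = 0.93322 / 0.3211 ≈ 2.9063 → capped at 1

0.792 ≤ PN ≤ 1.000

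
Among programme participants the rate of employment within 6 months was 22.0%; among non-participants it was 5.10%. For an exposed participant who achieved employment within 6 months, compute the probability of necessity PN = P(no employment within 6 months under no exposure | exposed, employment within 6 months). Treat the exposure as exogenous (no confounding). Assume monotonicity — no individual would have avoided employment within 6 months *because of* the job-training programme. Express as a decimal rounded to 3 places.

PN ≈ 0.768

p₁ = 0.22, p₀ = 0.051.
Under exogeneity and monotonicity, PN = (p₁ − p₀) / p₁.
PN = (0.22 − 0.051) / 0.22 = 0.169 / 0.22 ≈ 0.7682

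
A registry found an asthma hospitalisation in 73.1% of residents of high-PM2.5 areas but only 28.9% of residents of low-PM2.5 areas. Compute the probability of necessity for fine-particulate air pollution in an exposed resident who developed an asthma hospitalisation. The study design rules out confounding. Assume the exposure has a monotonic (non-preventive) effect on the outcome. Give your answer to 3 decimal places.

PN ≈ 0.605

p₁ = 0.731, p₀ = 0.289.
Under exogeneity and monotonicity, PN = (p₁ − p₀) / p₁.
PN = (0.731 − 0.289) / 0.731 = 0.442 / 0.731 ≈ 0.6047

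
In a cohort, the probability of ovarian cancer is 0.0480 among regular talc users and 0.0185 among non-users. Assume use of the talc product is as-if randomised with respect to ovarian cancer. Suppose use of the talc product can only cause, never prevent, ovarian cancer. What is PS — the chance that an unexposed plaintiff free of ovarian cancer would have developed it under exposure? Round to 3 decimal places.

Let p₁ = 0.048, p₀ = 0.0185.
Under exogeneity and monotonicity, PS = (p₁ − p₀) / (1 − p₀).
PS = (0.048 − 0.0185) / (1 − 0.0185) = 0.0295 / 0.9815 ≈ 0.0301

PS ≈ 0.030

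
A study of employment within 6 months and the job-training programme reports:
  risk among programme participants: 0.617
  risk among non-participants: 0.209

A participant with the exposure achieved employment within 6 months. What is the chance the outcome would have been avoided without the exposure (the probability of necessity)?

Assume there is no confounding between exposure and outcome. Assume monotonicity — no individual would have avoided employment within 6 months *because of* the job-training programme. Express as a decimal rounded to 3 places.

Let p₁ = 0.617, p₀ = 0.209.
Under exogeneity and monotonicity, PN = (p₁ − p₀) / p₁.
PN = (0.617 − 0.209) / 0.617 = 0.408 / 0.617 ≈ 0.6613

PN ≈ 0.661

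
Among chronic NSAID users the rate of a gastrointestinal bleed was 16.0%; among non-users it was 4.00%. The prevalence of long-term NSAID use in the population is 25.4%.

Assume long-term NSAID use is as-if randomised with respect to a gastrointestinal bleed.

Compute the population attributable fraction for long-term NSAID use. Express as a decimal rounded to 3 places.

p₁ = 0.16, p₀ = 0.04.
Overall risk P(Y=1) = π·p₁ + (1−π)·p₀ = 0.254×0.16 + 0.746×0.04 = 0.07048.
Under exogeneity, PAF = [P(Y=1) − p₀] / P(Y=1).
PAF = (0.07048 − 0.04) / 0.07048 ≈ 0.4325

PAF ≈ 0.432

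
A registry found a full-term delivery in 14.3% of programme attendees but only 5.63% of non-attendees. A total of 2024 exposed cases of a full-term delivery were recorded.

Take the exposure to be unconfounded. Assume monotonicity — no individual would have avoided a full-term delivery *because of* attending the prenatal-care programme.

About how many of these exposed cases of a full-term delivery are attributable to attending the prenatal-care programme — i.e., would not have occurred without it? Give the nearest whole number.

about 1227 cases

p₁ = 0.143, p₀ = 0.0563.
PN = (p₁ − p₀)/p₁ = (0.143 − 0.0563) / 0.143 ≈ 0.60629.
Attributable cases ≈ PN × (exposed cases) = 0.60629 × 2024 ≈ 1227.14.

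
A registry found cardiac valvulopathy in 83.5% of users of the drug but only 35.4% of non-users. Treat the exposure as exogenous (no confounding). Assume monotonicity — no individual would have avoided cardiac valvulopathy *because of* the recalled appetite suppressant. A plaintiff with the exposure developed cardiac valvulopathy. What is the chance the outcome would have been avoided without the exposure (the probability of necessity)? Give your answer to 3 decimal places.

p₁ = 0.835, p₀ = 0.354.
Under exogeneity and monotonicity, PN = (p₁ − p₀) / p₁.
PN = (0.835 − 0.354) / 0.835 = 0.481 / 0.835 ≈ 0.5760

PN ≈ 0.576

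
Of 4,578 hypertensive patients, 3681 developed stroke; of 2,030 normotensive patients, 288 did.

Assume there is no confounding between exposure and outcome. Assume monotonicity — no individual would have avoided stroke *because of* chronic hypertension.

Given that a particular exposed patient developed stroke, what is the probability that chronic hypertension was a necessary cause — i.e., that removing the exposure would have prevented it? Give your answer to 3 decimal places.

p₁ = P(outcome | exposed) = 3681/4578 = 0.80406
p₀ = P(outcome | unexposed) = 288/2030 = 0.14187
Under exogeneity and monotonicity, PN = (p₁ − p₀) / p₁.
PN = (0.80406 − 0.14187) / 0.80406 = 0.66219 / 0.80406 ≈ 0.8236

PN ≈ 0.824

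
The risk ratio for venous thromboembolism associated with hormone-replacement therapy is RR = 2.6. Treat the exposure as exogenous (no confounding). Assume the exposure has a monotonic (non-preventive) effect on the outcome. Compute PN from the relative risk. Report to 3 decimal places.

Under exogeneity and monotonicity, PN = (RR − 1) / RR = 1 − 1/RR.
PN = (2.6 − 1) / 2.6 = 1.6 / 2.6 ≈ 0.6154

PN ≈ 0.615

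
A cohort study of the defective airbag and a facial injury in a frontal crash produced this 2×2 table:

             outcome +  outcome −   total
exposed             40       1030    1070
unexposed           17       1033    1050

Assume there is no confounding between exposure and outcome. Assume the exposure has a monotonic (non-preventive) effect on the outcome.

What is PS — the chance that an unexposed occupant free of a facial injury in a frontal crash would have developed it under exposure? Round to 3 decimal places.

PS ≈ 0.022

p₁ = P(outcome | exposed) = 40/1070 = 0.037383
p₀ = P(outcome | unexposed) = 17/1050 = 0.01619
Under exogeneity and monotonicity, PS = (p₁ − p₀) / (1 − p₀).
PS = (0.037383 − 0.01619) / (1 − 0.01619) = 0.021193 / 0.98381 ≈ 0.0215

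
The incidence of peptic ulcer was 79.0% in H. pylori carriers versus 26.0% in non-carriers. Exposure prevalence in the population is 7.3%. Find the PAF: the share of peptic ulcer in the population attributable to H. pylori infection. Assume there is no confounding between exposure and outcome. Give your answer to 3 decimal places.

PAF ≈ 0.130

p₁ = 0.79, p₀ = 0.26.
Overall risk P(Y=1) = π·p₁ + (1−π)·p₀ = 0.073×0.79 + 0.927×0.26 = 0.29869.
Under exogeneity, PAF = [P(Y=1) − p₀] / P(Y=1).
PAF = (0.29869 − 0.26) / 0.29869 ≈ 0.1295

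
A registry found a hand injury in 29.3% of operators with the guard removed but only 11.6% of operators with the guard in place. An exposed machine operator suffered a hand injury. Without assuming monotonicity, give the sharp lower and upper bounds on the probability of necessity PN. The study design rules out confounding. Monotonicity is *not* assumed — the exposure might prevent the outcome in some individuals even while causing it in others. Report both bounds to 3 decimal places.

p₁ = 0.293, p₀ = 0.116.
Under exogeneity alone the bounds on PN are max{0,(p₁−p₀)/p₁} ≤ PN ≤ min{1,(1−p₀)/p₁}.
  lower = (p₁ − p₀)/p₁ = 0.177 / 0.293 ≈ 0.6041
  upper = min{1, (1 − p₀)/p₁} = 0.884 / 0.293 ≈ 3.0171 → capped at 1

0.604 ≤ PN ≤ 1.000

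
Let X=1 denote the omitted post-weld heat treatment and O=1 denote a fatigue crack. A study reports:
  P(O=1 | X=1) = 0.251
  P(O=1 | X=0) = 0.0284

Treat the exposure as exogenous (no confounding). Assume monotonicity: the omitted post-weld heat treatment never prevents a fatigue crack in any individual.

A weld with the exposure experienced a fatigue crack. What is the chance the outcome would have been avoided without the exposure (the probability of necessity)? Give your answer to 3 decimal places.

Let p₁ = 0.251, p₀ = 0.0284.
Under exogeneity and monotonicity, PN = (p₁ − p₀) / p₁.
PN = (0.251 − 0.0284) / 0.251 = 0.2226 / 0.251 ≈ 0.8869

PN ≈ 0.887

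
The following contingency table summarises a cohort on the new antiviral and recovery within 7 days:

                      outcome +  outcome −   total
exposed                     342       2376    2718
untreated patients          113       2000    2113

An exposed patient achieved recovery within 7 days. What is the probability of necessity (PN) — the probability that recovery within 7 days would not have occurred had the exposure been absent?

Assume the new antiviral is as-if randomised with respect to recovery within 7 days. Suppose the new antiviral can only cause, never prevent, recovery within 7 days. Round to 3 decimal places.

p₁ = P(outcome | exposed) = 342/2718 = 0.12583
p₀ = P(outcome | unexposed) = 113/2113 = 0.053478
Under exogeneity and monotonicity, PN = (p₁ − p₀) / p₁.
PN = (0.12583 − 0.053478) / 0.12583 = 0.072349 / 0.12583 ≈ 0.5750

PN ≈ 0.575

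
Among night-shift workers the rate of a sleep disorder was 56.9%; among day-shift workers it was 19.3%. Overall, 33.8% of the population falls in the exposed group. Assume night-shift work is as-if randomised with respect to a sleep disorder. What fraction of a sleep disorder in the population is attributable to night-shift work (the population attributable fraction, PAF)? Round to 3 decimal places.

PAF ≈ 0.397

p₁ = 0.569, p₀ = 0.193.
Overall risk P(Y=1) = π·p₁ + (1−π)·p₀ = 0.338×0.569 + 0.662×0.193 = 0.32009.
Under exogeneity, PAF = [P(Y=1) − p₀] / P(Y=1).
PAF = (0.32009 − 0.193) / 0.32009 ≈ 0.3970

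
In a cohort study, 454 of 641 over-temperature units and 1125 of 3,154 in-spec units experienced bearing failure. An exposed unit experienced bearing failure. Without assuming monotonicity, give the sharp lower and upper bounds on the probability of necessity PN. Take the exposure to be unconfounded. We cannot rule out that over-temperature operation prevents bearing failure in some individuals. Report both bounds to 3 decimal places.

0.496 ≤ PN ≤ 0.908

p₁ = P(outcome | exposed) = 454/641 = 0.70827
p₀ = P(outcome | unexposed) = 1125/3154 = 0.35669
Under exogeneity alone the bounds on PN are max{0,(p₁−p₀)/p₁} ≤ PN ≤ min{1,(1−p₀)/p₁}.
  lower = (p₁ − p₀)/p₁ = 0.35158 / 0.70827 ≈ 0.4964
  upper = min{1, (1 − p₀)/p₁} = 0.64331 / 0.70827 ≈ 0.9083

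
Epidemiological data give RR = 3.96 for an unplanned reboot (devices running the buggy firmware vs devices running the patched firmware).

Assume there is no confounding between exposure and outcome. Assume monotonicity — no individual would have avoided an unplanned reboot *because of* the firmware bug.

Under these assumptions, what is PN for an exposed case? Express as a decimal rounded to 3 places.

Under exogeneity and monotonicity, PN = (RR − 1) / RR = 1 − 1/RR.
PN = (3.96 − 1) / 3.96 = 2.96 / 3.96 ≈ 0.7475

PN ≈ 0.747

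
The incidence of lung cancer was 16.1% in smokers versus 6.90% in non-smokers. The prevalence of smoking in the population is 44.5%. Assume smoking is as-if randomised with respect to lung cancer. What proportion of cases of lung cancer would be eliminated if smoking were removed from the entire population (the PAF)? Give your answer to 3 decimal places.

PAF ≈ 0.372

p₁ = 0.161, p₀ = 0.069.
Overall risk P(Y=1) = π·p₁ + (1−π)·p₀ = 0.445×0.161 + 0.555×0.069 = 0.10994.
Under exogeneity, PAF = [P(Y=1) − p₀] / P(Y=1).
PAF = (0.10994 − 0.069) / 0.10994 ≈ 0.3724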